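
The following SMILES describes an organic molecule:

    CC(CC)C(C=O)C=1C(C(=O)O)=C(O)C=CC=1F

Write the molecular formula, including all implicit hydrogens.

C13H15FO4

Walk through each heavy atom and fill implicit hydrogens from standard valence (C 4, N 3, O 2, S 2, halogen 1):
  atom 1: C, bond orders sum to 1 (valence 4) → 3 H
  atom 2: C, bond orders sum to 3 (valence 4) → 1 H
  atom 3: C, bond orders sum to 2 (valence 4) → 2 H
  atom 4: C, bond orders sum to 1 (valence 4) → 3 H
  atom 5: C, bond orders sum to 3 (valence 4) → 1 H
  atom 6: C, bond orders sum to 3 (valence 4) → 1 H
  atom 7: O, bond orders sum to 2 (valence 2) → 0 H
  atom 8: C, bond orders sum to 4 (valence 4) → 0 H
  atom 9: C, bond orders sum to 4 (valence 4) → 0 H
  atom 10: C, bond orders sum to 4 (valence 4) → 0 H
  atom 11: O, bond orders sum to 2 (valence 2) → 0 H
  atom 12: O, bond orders sum to 1 (valence 2) → 1 H
  atom 13: C, bond orders sum to 4 (valence 4) → 0 H
  atom 14: O, bond orders sum to 1 (valence 2) → 1 H
  atom 15: C, bond orders sum to 3 (valence 4) → 1 H
  atom 16: C, bond orders sum to 3 (valence 4) → 1 H
  atom 17: C, bond orders sum to 4 (valence 4) → 0 H
  atom 18: F (halogen, monovalent) → 0 H
Totals → C:13, H:15, F:1, O:4.
In Hill order: C13H15FO4.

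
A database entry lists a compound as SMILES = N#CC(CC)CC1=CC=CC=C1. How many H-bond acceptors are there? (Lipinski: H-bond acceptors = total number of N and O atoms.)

N atoms: 1; O atoms: 0.
Lipinski HBA = 1 + 0 = 1.

1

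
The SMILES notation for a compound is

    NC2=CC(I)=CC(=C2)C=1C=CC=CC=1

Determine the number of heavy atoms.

Every atom symbol written in the SMILES (organic subset) is one heavy atom; implicit H are not written.
Heavy atoms by element → C:12, I:1, N:1.
Total: 14.

14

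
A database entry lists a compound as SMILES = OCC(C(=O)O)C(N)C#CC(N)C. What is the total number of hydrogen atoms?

14

Walk through each heavy atom and fill implicit hydrogens from standard valence (C 4, N 3, O 2, S 2, halogen 1):
  atom 1: O, bond orders sum to 1 (valence 2) → 1 H
  atom 2: C, bond orders sum to 2 (valence 4) → 2 H
  atom 3: C, bond orders sum to 3 (valence 4) → 1 H
  atom 4: C, bond orders sum to 4 (valence 4) → 0 H
  atom 5: O, bond orders sum to 2 (valence 2) → 0 H
  atom 6: O, bond orders sum to 1 (valence 2) → 1 H
  atom 7: C, bond orders sum to 3 (valence 4) → 1 H
  atom 8: N, bond orders sum to 1 (valence 3) → 2 H
  atom 9: C, bond orders sum to 4 (valence 4) → 0 H
  atom 10: C, bond orders sum to 4 (valence 4) → 0 H
  atom 11: C, bond orders sum to 3 (valence 4) → 1 H
  atom 12: N, bond orders sum to 1 (valence 3) → 2 H
  atom 13: C, bond orders sum to 1 (valence 4) → 3 H
Total hydrogens: 14.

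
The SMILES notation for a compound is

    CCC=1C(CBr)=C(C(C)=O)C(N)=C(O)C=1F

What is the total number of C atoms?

Count every carbon token in the SMILES (each C, including those in ring-closure positions and inside branches).
Carbon count: 11.

11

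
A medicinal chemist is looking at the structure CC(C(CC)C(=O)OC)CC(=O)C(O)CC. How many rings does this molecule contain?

In SMILES, each pair of matching ring-closure digits denotes one ring-closing bond; the number of such bonds equals the number of independent rings.
Ring-closure bonds here: 0.

0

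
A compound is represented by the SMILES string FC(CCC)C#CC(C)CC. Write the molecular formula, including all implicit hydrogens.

C10H17F

Walk through each heavy atom and fill implicit hydrogens from standard valence (C 4, N 3, O 2, S 2, halogen 1):
  atom 1: F (halogen, monovalent) → 0 H
  atom 2: C, bond orders sum to 3 (valence 4) → 1 H
  atom 3: C, bond orders sum to 2 (valence 4) → 2 H
  atom 4: C, bond orders sum to 2 (valence 4) → 2 H
  atom 5: C, bond orders sum to 1 (valence 4) → 3 H
  atom 6: C, bond orders sum to 4 (valence 4) → 0 H
  atom 7: C, bond orders sum to 4 (valence 4) → 0 H
  atom 8: C, bond orders sum to 3 (valence 4) → 1 H
  atom 9: C, bond orders sum to 1 (valence 4) → 3 H
  atom 10: C, bond orders sum to 2 (valence 4) → 2 H
  atom 11: C, bond orders sum to 1 (valence 4) → 3 H
Totals → C:10, H:17, F:1.
In Hill order: C10H17F.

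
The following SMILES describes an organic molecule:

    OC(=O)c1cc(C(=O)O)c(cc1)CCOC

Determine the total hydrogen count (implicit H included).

Walk through each heavy atom and fill implicit hydrogens from standard valence (C 4, N 3, O 2, S 2, halogen 1); for lowercase aromatic atoms, an aromatic c carries 1 H when it has two neighbours and 0 H with three, and aromatic n carries 0 H:
  atom 1: O, bond orders sum to 1 (valence 2) → 1 H
  atom 2: C, bond orders sum to 4 (valence 4) → 0 H
  atom 3: O, bond orders sum to 2 (valence 2) → 0 H
  atom 4: aromatic c, 3 neighbours → 0 H
  atom 5: aromatic c, 2 neighbours → 1 H
  atom 6: aromatic c, 3 neighbours → 0 H
  atom 7: C, bond orders sum to 4 (valence 4) → 0 H
  atom 8: O, bond orders sum to 2 (valence 2) → 0 H
  atom 9: O, bond orders sum to 1 (valence 2) → 1 H
  atom 10: aromatic c, 3 neighbours → 0 H
  atom 11: aromatic c, 2 neighbours → 1 H
  atom 12: aromatic c, 2 neighbours → 1 H
  atom 13: C, bond orders sum to 2 (valence 4) → 2 H
  atom 14: C, bond orders sum to 2 (valence 4) → 2 H
  atom 15: O, bond orders sum to 2 (valence 2) → 0 H
  atom 16: C, bond orders sum to 1 (valence 4) → 3 H
Total hydrogens: 12.

12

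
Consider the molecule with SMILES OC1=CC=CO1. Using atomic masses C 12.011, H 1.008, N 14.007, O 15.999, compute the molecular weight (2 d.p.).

84.07 g/mol

First, the molecular formula is C4H4O2 (counting implicit H from valence).
  C: 4 × 12.011 = 48.044
  H: 4 × 1.008 = 4.032
  O: 2 × 15.999 = 31.998
Sum: 4×12.011 + 4×1.008 + 2×15.999 = 84.074 → 84.07 g/mol.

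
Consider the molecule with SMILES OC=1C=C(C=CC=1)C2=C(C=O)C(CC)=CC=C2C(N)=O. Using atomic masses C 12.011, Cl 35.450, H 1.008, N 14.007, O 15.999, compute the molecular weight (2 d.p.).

First, the molecular formula is C16H15NO3 (counting implicit H from valence).
  C: 16 × 12.011 = 192.176
  H: 15 × 1.008 = 15.120
  N: 1 × 14.007 = 14.007
  O: 3 × 15.999 = 47.997
Sum: 16×12.011 + 15×1.008 + 1×14.007 + 3×15.999 = 269.300 → 269.30 g/mol.

269.30 g/mol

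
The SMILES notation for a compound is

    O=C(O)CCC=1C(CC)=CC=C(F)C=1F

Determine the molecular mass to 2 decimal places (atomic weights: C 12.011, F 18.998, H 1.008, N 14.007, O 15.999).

214.21 g/mol

First, the molecular formula is C11H12F2O2 (counting implicit H from valence).
  C: 11 × 12.011 = 132.121
  F: 2 × 18.998 = 37.996
  H: 12 × 1.008 = 12.096
  O: 2 × 15.999 = 31.998
Sum: 11×12.011 + 2×18.998 + 12×1.008 + 2×15.999 = 214.211 → 214.21 g/mol.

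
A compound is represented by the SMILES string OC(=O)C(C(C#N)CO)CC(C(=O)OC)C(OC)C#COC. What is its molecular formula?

Walk through each heavy atom and fill implicit hydrogens from standard valence (C 4, N 3, O 2, S 2, halogen 1):
  atom 1: O, bond orders sum to 1 (valence 2) → 1 H
  atom 2: C, bond orders sum to 4 (valence 4) → 0 H
  atom 3: O, bond orders sum to 2 (valence 2) → 0 H
  atom 4: C, bond orders sum to 3 (valence 4) → 1 H
  atom 5: C, bond orders sum to 3 (valence 4) → 1 H
  atom 6: C, bond orders sum to 4 (valence 4) → 0 H
  atom 7: N, bond orders sum to 3 (valence 3) → 0 H
  atom 8: C, bond orders sum to 2 (valence 4) → 2 H
  atom 9: O, bond orders sum to 1 (valence 2) → 1 H
  atom 10: C, bond orders sum to 2 (valence 4) → 2 H
  atom 11: C, bond orders sum to 3 (valence 4) → 1 H
  atom 12: C, bond orders sum to 4 (valence 4) → 0 H
  atom 13: O, bond orders sum to 2 (valence 2) → 0 H
  atom 14: O, bond orders sum to 2 (valence 2) → 0 H
  atom 15: C, bond orders sum to 1 (valence 4) → 3 H
  atom 16: C, bond orders sum to 3 (valence 4) → 1 H
  atom 17: O, bond orders sum to 2 (valence 2) → 0 H
  atom 18: C, bond orders sum to 1 (valence 4) → 3 H
  atom 19: C, bond orders sum to 4 (valence 4) → 0 H
  atom 20: C, bond orders sum to 4 (valence 4) → 0 H
  atom 21: O, bond orders sum to 2 (valence 2) → 0 H
  atom 22: C, bond orders sum to 1 (valence 4) → 3 H
Totals → C:14, H:19, N:1, O:7.

C14H19NO7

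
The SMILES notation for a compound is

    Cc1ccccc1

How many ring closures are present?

In SMILES, each pair of matching ring-closure digits denotes one ring-closing bond; the number of such bonds equals the number of independent rings.
Ring-closure bonds here: 1.

1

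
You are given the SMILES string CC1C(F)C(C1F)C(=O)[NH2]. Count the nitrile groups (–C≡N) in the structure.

Scan the SMILES for the nitrile motif — none present.
Groups that are present: 1 amide.

0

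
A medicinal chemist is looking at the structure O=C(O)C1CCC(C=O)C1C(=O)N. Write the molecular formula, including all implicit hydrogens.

C8H11NO4

Walk through each heavy atom and fill implicit hydrogens from standard valence (C 4, N 3, O 2, S 2, halogen 1):
  atom 1: O, bond orders sum to 2 (valence 2) → 0 H
  atom 2: C, bond orders sum to 4 (valence 4) → 0 H
  atom 3: O, bond orders sum to 1 (valence 2) → 1 H
  atom 4: C, bond orders sum to 3 (valence 4) → 1 H
  atom 5: C, bond orders sum to 2 (valence 4) → 2 H
  atom 6: C, bond orders sum to 2 (valence 4) → 2 H
  atom 7: C, bond orders sum to 3 (valence 4) → 1 H
  atom 8: C, bond orders sum to 3 (valence 4) → 1 H
  atom 9: O, bond orders sum to 2 (valence 2) → 0 H
  atom 10: C, bond orders sum to 3 (valence 4) → 1 H
  atom 11: C, bond orders sum to 4 (valence 4) → 0 H
  atom 12: O, bond orders sum to 2 (valence 2) → 0 H
  atom 13: N, bond orders sum to 1 (valence 3) → 2 H
Totals → C:8, H:11, N:1, O:4.
In Hill order: C8H11NO4.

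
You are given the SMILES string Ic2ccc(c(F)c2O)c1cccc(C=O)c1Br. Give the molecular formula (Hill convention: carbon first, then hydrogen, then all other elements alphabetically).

C13H7BrFIO2

Walk through each heavy atom and fill implicit hydrogens from standard valence (C 4, N 3, O 2, S 2, halogen 1); for lowercase aromatic atoms, an aromatic c carries 1 H when it has two neighbours and 0 H with three, and aromatic n carries 0 H:
  atom 1: I (halogen, monovalent) → 0 H
  atom 2: aromatic c, 3 neighbours → 0 H
  atom 3: aromatic c, 2 neighbours → 1 H
  atom 4: aromatic c, 2 neighbours → 1 H
  atom 5: aromatic c, 3 neighbours → 0 H
  atom 6: aromatic c, 3 neighbours → 0 H
  atom 7: F (halogen, monovalent) → 0 H
  atom 8: aromatic c, 3 neighbours → 0 H
  atom 9: O, bond orders sum to 1 (valence 2) → 1 H
  atom 10: aromatic c, 3 neighbours → 0 H
  atom 11: aromatic c, 2 neighbours → 1 H
  atom 12: aromatic c, 2 neighbours → 1 H
  atom 13: aromatic c, 2 neighbours → 1 H
  atom 14: aromatic c, 3 neighbours → 0 H
  atom 15: C, bond orders sum to 3 (valence 4) → 1 H
  atom 16: O, bond orders sum to 2 (valence 2) → 0 H
  atom 17: aromatic c, 3 neighbours → 0 H
  atom 18: Br (halogen, monovalent) → 0 H
Totals → C:13, H:7, Br:1, F:1, I:1, O:2.
In Hill order: C13H7BrFIO2.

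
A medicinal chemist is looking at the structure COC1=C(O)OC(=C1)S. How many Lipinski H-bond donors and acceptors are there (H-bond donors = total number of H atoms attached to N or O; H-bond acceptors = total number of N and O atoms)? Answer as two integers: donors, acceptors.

1, 3

Donors: find every N or O and count the H atoms it carries.
  atom 2 (O): bond orders sum to 2 → 0 H
  atom 5 (O): bond orders sum to 1 → 1 H
  atom 6 (O): bond orders sum to 2 → 0 H
Lipinski HBD = 1.
Acceptors: N atoms = 0, O atoms = 3 → HBA = 3.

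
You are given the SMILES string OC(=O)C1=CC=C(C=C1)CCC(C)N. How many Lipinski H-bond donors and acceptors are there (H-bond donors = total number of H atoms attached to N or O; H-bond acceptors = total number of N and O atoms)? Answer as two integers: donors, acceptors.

3, 3

Donors: find every N or O and count the H atoms it carries.
  atom 1 (O): bond orders sum to 1 → 1 H
  atom 3 (O): bond orders sum to 2 → 0 H
  atom 14 (N): bond orders sum to 1 → 2 H
Lipinski HBD = 3.
Acceptors: N atoms = 1, O atoms = 2 → HBA = 3.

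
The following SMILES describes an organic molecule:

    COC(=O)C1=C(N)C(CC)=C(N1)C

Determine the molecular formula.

C9H14N2O2

Walk through each heavy atom and fill implicit hydrogens from standard valence (C 4, N 3, O 2, S 2, halogen 1):
  atom 1: C, bond orders sum to 1 (valence 4) → 3 H
  atom 2: O, bond orders sum to 2 (valence 2) → 0 H
  atom 3: C, bond orders sum to 4 (valence 4) → 0 H
  atom 4: O, bond orders sum to 2 (valence 2) → 0 H
  atom 5: C, bond orders sum to 4 (valence 4) → 0 H
  atom 6: C, bond orders sum to 4 (valence 4) → 0 H
  atom 7: N, bond orders sum to 1 (valence 3) → 2 H
  atom 8: C, bond orders sum to 4 (valence 4) → 0 H
  atom 9: C, bond orders sum to 2 (valence 4) → 2 H
  atom 10: C, bond orders sum to 1 (valence 4) → 3 H
  atom 11: C, bond orders sum to 4 (valence 4) → 0 H
  atom 12: N, bond orders sum to 2 (valence 3) → 1 H
  atom 13: C, bond orders sum to 1 (valence 4) → 3 H
Totals → C:9, H:14, N:2, O:2.
In Hill order: C9H14N2O2.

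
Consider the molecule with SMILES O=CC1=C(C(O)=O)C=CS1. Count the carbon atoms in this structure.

6

Count every carbon token in the SMILES (each C, including those in ring-closure positions and inside branches).
Carbon count: 6.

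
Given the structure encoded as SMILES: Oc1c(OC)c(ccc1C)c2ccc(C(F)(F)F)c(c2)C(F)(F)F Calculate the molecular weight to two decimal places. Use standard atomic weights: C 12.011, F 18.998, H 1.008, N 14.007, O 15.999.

First, the molecular formula is C16H12F6O2 (counting implicit H from valence).
  C: 16 × 12.011 = 192.176
  F: 6 × 18.998 = 113.988
  H: 12 × 1.008 = 12.096
  O: 2 × 15.999 = 31.998
Sum: 16×12.011 + 6×18.998 + 12×1.008 + 2×15.999 = 350.258 → 350.26 g/mol.

350.26 g/mol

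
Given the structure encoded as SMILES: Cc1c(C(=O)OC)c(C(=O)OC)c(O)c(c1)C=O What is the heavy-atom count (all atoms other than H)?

18

Every atom symbol written in the SMILES (organic subset) is one heavy atom; implicit H are not written.
Heavy atoms by element → C:12, O:6.
Total: 18.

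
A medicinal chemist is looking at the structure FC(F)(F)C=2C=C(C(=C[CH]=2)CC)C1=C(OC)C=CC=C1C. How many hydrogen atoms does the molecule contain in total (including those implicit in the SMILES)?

17

Walk through each heavy atom and fill implicit hydrogens from standard valence (C 4, N 3, O 2, S 2, halogen 1):
  atom 1: F (halogen, monovalent) → 0 H
  atom 2: C, bond orders sum to 4 (valence 4) → 0 H
  atom 3: F (halogen, monovalent) → 0 H
  atom 4: F (halogen, monovalent) → 0 H
  atom 5: C, bond orders sum to 4 (valence 4) → 0 H
  atom 6: C, bond orders sum to 3 (valence 4) → 1 H
  atom 7: C, bond orders sum to 4 (valence 4) → 0 H
  atom 8: C, bond orders sum to 4 (valence 4) → 0 H
  atom 9: C, bond orders sum to 3 (valence 4) → 1 H
  atom 10: C with explicit H count 1
  atom 11: C, bond orders sum to 2 (valence 4) → 2 H
  atom 12: C, bond orders sum to 1 (valence 4) → 3 H
  atom 13: C, bond orders sum to 4 (valence 4) → 0 H
  atom 14: C, bond orders sum to 4 (valence 4) → 0 H
  atom 15: O, bond orders sum to 2 (valence 2) → 0 H
  atom 16: C, bond orders sum to 1 (valence 4) → 3 H
  atom 17: C, bond orders sum to 3 (valence 4) → 1 H
  atom 18: C, bond orders sum to 3 (valence 4) → 1 H
  atom 19: C, bond orders sum to 3 (valence 4) → 1 H
  atom 20: C, bond orders sum to 4 (valence 4) → 0 H
  atom 21: C, bond orders sum to 1 (valence 4) → 3 H
Total hydrogens: 17.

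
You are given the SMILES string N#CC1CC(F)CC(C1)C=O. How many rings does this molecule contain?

In SMILES, each pair of matching ring-closure digits denotes one ring-closing bond; the number of such bonds equals the number of independent rings.
Ring-closure bonds here: 1.

1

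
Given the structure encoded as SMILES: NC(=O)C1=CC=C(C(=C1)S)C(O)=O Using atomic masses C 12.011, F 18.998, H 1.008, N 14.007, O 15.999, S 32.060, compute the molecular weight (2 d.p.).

First, the molecular formula is C8H7NO3S (counting implicit H from valence).
  C: 8 × 12.011 = 96.088
  H: 7 × 1.008 = 7.056
  N: 1 × 14.007 = 14.007
  O: 3 × 15.999 = 47.997
  S: 1 × 32.060 = 32.060
Sum: 8×12.011 + 7×1.008 + 1×14.007 + 3×15.999 + 1×32.060 = 197.208 → 197.21 g/mol.

197.21 g/mol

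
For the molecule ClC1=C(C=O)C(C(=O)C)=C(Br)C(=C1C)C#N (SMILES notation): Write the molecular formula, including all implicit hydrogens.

C11H7BrClNO2

Walk through each heavy atom and fill implicit hydrogens from standard valence (C 4, N 3, O 2, S 2, halogen 1):
  atom 1: Cl (halogen, monovalent) → 0 H
  atom 2: C, bond orders sum to 4 (valence 4) → 0 H
  atom 3: C, bond orders sum to 4 (valence 4) → 0 H
  atom 4: C, bond orders sum to 3 (valence 4) → 1 H
  atom 5: O, bond orders sum to 2 (valence 2) → 0 H
  atom 6: C, bond orders sum to 4 (valence 4) → 0 H
  atom 7: C, bond orders sum to 4 (valence 4) → 0 H
  atom 8: O, bond orders sum to 2 (valence 2) → 0 H
  atom 9: C, bond orders sum to 1 (valence 4) → 3 H
  atom 10: C, bond orders sum to 4 (valence 4) → 0 H
  atom 11: Br (halogen, monovalent) → 0 H
  atom 12: C, bond orders sum to 4 (valence 4) → 0 H
  atom 13: C, bond orders sum to 4 (valence 4) → 0 H
  atom 14: C, bond orders sum to 1 (valence 4) → 3 H
  atom 15: C, bond orders sum to 4 (valence 4) → 0 H
  atom 16: N, bond orders sum to 3 (valence 3) → 0 H
Totals → C:11, H:7, Br:1, Cl:1, N:1, O:2.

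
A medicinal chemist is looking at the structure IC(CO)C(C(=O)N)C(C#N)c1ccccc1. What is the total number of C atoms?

Count every carbon token in the SMILES (each C, including those in ring-closure positions and inside branches).
Carbon count: 12.

12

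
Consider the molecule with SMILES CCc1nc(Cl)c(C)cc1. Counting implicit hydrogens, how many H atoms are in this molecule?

Walk through each heavy atom and fill implicit hydrogens from standard valence (C 4, N 3, O 2, S 2, halogen 1); for lowercase aromatic atoms, an aromatic c carries 1 H when it has two neighbours and 0 H with three, and aromatic n carries 0 H:
  atom 1: C, bond orders sum to 1 (valence 4) → 3 H
  atom 2: C, bond orders sum to 2 (valence 4) → 2 H
  atom 3: aromatic c, 3 neighbours → 0 H
  atom 4: aromatic n, 2 neighbours → 0 H
  atom 5: aromatic c, 3 neighbours → 0 H
  atom 6: Cl (halogen, monovalent) → 0 H
  atom 7: aromatic c, 3 neighbours → 0 H
  atom 8: C, bond orders sum to 1 (valence 4) → 3 H
  atom 9: aromatic c, 2 neighbours → 1 H
  atom 10: aromatic c, 2 neighbours → 1 H
Total hydrogens: 10.

10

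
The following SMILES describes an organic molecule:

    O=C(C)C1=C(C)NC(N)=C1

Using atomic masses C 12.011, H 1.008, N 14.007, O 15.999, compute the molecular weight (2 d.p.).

First, the molecular formula is C7H10N2O (counting implicit H from valence).
  C: 7 × 12.011 = 84.077
  H: 10 × 1.008 = 10.080
  N: 2 × 14.007 = 28.014
  O: 1 × 15.999 = 15.999
Sum: 7×12.011 + 10×1.008 + 2×14.007 + 1×15.999 = 138.170 → 138.17 g/mol.

138.17 g/mol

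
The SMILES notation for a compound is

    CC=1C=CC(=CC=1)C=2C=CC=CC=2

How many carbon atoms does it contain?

Count every carbon token in the SMILES (each C, including those in ring-closure positions and inside branches).
Carbon count: 13.

13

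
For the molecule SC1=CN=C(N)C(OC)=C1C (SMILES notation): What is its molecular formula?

Walk through each heavy atom and fill implicit hydrogens from standard valence (C 4, N 3, O 2, S 2, halogen 1):
  atom 1: S, bond orders sum to 1 (valence 2) → 1 H
  atom 2: C, bond orders sum to 4 (valence 4) → 0 H
  atom 3: C, bond orders sum to 3 (valence 4) → 1 H
  atom 4: N, bond orders sum to 3 (valence 3) → 0 H
  atom 5: C, bond orders sum to 4 (valence 4) → 0 H
  atom 6: N, bond orders sum to 1 (valence 3) → 2 H
  atom 7: C, bond orders sum to 4 (valence 4) → 0 H
  atom 8: O, bond orders sum to 2 (valence 2) → 0 H
  atom 9: C, bond orders sum to 1 (valence 4) → 3 H
  atom 10: C, bond orders sum to 4 (valence 4) → 0 H
  atom 11: C, bond orders sum to 1 (valence 4) → 3 H
Totals → C:7, H:10, N:2, O:1, S:1.
In Hill order: C7H10N2OS.

C7H10N2OS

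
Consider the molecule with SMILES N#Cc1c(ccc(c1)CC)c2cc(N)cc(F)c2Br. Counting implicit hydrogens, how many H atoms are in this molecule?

Walk through each heavy atom and fill implicit hydrogens from standard valence (C 4, N 3, O 2, S 2, halogen 1); for lowercase aromatic atoms, an aromatic c carries 1 H when it has two neighbours and 0 H with three, and aromatic n carries 0 H:
  atom 1: N, bond orders sum to 3 (valence 3) → 0 H
  atom 2: C, bond orders sum to 4 (valence 4) → 0 H
  atom 3: aromatic c, 3 neighbours → 0 H
  atom 4: aromatic c, 3 neighbours → 0 H
  atom 5: aromatic c, 2 neighbours → 1 H
  atom 6: aromatic c, 2 neighbours → 1 H
  atom 7: aromatic c, 3 neighbours → 0 H
  atom 8: aromatic c, 2 neighbours → 1 H
  atom 9: C, bond orders sum to 2 (valence 4) → 2 H
  atom 10: C, bond orders sum to 1 (valence 4) → 3 H
  atom 11: aromatic c, 3 neighbours → 0 H
  atom 12: aromatic c, 2 neighbours → 1 H
  atom 13: aromatic c, 3 neighbours → 0 H
  atom 14: N, bond orders sum to 1 (valence 3) → 2 H
  atom 15: aromatic c, 2 neighbours → 1 H
  atom 16: aromatic c, 3 neighbours → 0 H
  atom 17: F (halogen, monovalent) → 0 H
  atom 18: aromatic c, 3 neighbours → 0 H
  atom 19: Br (halogen, monovalent) → 0 H
Total hydrogens: 12.

12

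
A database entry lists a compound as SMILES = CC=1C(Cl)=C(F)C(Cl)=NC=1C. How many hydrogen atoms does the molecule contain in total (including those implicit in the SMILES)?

6

Walk through each heavy atom and fill implicit hydrogens from standard valence (C 4, N 3, O 2, S 2, halogen 1):
  atom 1: C, bond orders sum to 1 (valence 4) → 3 H
  atom 2: C, bond orders sum to 4 (valence 4) → 0 H
  atom 3: C, bond orders sum to 4 (valence 4) → 0 H
  atom 4: Cl (halogen, monovalent) → 0 H
  atom 5: C, bond orders sum to 4 (valence 4) → 0 H
  atom 6: F (halogen, monovalent) → 0 H
  atom 7: C, bond orders sum to 4 (valence 4) → 0 H
  atom 8: Cl (halogen, monovalent) → 0 H
  atom 9: N, bond orders sum to 3 (valence 3) → 0 H
  atom 10: C, bond orders sum to 4 (valence 4) → 0 H
  atom 11: C, bond orders sum to 1 (valence 4) → 3 H
Total hydrogens: 6.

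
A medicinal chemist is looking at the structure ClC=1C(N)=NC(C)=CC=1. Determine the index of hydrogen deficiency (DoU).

Molecular formula: C6H7ClN2.
DoU = (2C + 2 + N − H − X) / 2, where X is the halogen count and O/S are ignored.
    = (2·6 + 2 + 2 − 7 − 1) / 2 = 8 / 2 = 4.

4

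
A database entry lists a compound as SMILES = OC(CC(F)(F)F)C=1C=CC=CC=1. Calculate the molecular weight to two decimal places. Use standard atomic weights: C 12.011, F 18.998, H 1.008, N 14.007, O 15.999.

190.16 g/mol

First, the molecular formula is C9H9F3O (counting implicit H from valence).
  C: 9 × 12.011 = 108.099
  F: 3 × 18.998 = 56.994
  H: 9 × 1.008 = 9.072
  O: 1 × 15.999 = 15.999
Sum: 9×12.011 + 3×18.998 + 9×1.008 + 1×15.999 = 190.164 → 190.16 g/mol.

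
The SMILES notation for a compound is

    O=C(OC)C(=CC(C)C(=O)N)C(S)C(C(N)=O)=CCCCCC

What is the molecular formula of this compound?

C16H26N2O4S

Walk through each heavy atom and fill implicit hydrogens from standard valence (C 4, N 3, O 2, S 2, halogen 1):
  atom 1: O, bond orders sum to 2 (valence 2) → 0 H
  atom 2: C, bond orders sum to 4 (valence 4) → 0 H
  atom 3: O, bond orders sum to 2 (valence 2) → 0 H
  atom 4: C, bond orders sum to 1 (valence 4) → 3 H
  atom 5: C, bond orders sum to 4 (valence 4) → 0 H
  atom 6: C, bond orders sum to 3 (valence 4) → 1 H
  atom 7: C, bond orders sum to 3 (valence 4) → 1 H
  atom 8: C, bond orders sum to 1 (valence 4) → 3 H
  atom 9: C, bond orders sum to 4 (valence 4) → 0 H
  atom 10: O, bond orders sum to 2 (valence 2) → 0 H
  atom 11: N, bond orders sum to 1 (valence 3) → 2 H
  atom 12: C, bond orders sum to 3 (valence 4) → 1 H
  atom 13: S, bond orders sum to 1 (valence 2) → 1 H
  atom 14: C, bond orders sum to 4 (valence 4) → 0 H
  atom 15: C, bond orders sum to 4 (valence 4) → 0 H
  atom 16: N, bond orders sum to 1 (valence 3) → 2 H
  atom 17: O, bond orders sum to 2 (valence 2) → 0 H
  atom 18: C, bond orders sum to 3 (valence 4) → 1 H
  atom 19: C, bond orders sum to 2 (valence 4) → 2 H
  atom 20: C, bond orders sum to 2 (valence 4) → 2 H
  atom 21: C, bond orders sum to 2 (valence 4) → 2 H
  atom 22: C, bond orders sum to 2 (valence 4) → 2 H
  atom 23: C, bond orders sum to 1 (valence 4) → 3 H
Totals → C:16, H:26, N:2, O:4, S:1.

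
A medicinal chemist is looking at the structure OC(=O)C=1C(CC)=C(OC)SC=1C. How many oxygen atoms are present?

3

Scan the SMILES for O atoms (remember two-letter symbols like Cl and Br are single atoms).
Oxygen count: 3.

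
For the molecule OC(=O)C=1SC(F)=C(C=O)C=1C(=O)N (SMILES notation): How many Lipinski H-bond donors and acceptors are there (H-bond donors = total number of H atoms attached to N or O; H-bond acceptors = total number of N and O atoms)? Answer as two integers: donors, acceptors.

Donors: find every N or O and count the H atoms it carries.
  atom 1 (O): bond orders sum to 1 → 1 H
  atom 3 (O): bond orders sum to 2 → 0 H
  atom 10 (O): bond orders sum to 2 → 0 H
  atom 13 (O): bond orders sum to 2 → 0 H
  atom 14 (N): bond orders sum to 1 → 2 H
Lipinski HBD = 3.
Acceptors: N atoms = 1, O atoms = 4 → HBA = 5.

3, 5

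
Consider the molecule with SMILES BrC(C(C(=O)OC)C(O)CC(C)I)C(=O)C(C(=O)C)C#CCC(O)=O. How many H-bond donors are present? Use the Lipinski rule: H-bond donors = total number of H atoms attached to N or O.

Donors: find every N or O and count the H atoms it carries.
  atom 5 (O): bond orders sum to 2 → 0 H
  atom 6 (O): bond orders sum to 2 → 0 H
  atom 9 (O): bond orders sum to 1 → 1 H
  atom 15 (O): bond orders sum to 2 → 0 H
  atom 18 (O): bond orders sum to 2 → 0 H
  atom 24 (O): bond orders sum to 1 → 1 H
  atom 25 (O): bond orders sum to 2 → 0 H
Lipinski HBD = 2.

2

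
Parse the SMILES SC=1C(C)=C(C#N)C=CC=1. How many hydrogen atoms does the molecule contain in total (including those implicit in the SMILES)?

7

Walk through each heavy atom and fill implicit hydrogens from standard valence (C 4, N 3, O 2, S 2, halogen 1):
  atom 1: S, bond orders sum to 1 (valence 2) → 1 H
  atom 2: C, bond orders sum to 4 (valence 4) → 0 H
  atom 3: C, bond orders sum to 4 (valence 4) → 0 H
  atom 4: C, bond orders sum to 1 (valence 4) → 3 H
  atom 5: C, bond orders sum to 4 (valence 4) → 0 H
  atom 6: C, bond orders sum to 4 (valence 4) → 0 H
  atom 7: N, bond orders sum to 3 (valence 3) → 0 H
  atom 8: C, bond orders sum to 3 (valence 4) → 1 H
  atom 9: C, bond orders sum to 3 (valence 4) → 1 H
  atom 10: C, bond orders sum to 3 (valence 4) → 1 H
Total hydrogens: 7.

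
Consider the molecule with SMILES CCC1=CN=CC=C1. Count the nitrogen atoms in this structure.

1

Scan the SMILES for N atoms (remember two-letter symbols like Cl and Br are single atoms).
Nitrogen count: 1.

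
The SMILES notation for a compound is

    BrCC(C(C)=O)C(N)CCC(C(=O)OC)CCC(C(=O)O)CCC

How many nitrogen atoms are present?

Scan the SMILES for N atoms (remember two-letter symbols like Cl and Br are single atoms).
Nitrogen count: 1.

1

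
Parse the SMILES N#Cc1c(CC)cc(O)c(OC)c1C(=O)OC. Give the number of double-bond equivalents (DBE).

7

Molecular formula: C12H13NO4.
DoU = (2C + 2 + N − H − X) / 2, where X is the halogen count and O/S are ignored.
    = (2·12 + 2 + 1 − 13 − 0) / 2 = 14 / 2 = 7.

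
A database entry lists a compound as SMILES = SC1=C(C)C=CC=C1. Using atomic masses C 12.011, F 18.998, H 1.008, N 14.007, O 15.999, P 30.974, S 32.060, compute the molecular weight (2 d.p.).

First, the molecular formula is C7H8S (counting implicit H from valence).
  C: 7 × 12.011 = 84.077
  H: 8 × 1.008 = 8.064
  S: 1 × 32.060 = 32.060
Sum: 7×12.011 + 8×1.008 + 1×32.060 = 124.201 → 124.20 g/mol.

124.20 g/mol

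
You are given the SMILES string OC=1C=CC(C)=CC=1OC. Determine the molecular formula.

C8H10O2

Walk through each heavy atom and fill implicit hydrogens from standard valence (C 4, N 3, O 2, S 2, halogen 1):
  atom 1: O, bond orders sum to 1 (valence 2) → 1 H
  atom 2: C, bond orders sum to 4 (valence 4) → 0 H
  atom 3: C, bond orders sum to 3 (valence 4) → 1 H
  atom 4: C, bond orders sum to 3 (valence 4) → 1 H
  atom 5: C, bond orders sum to 4 (valence 4) → 0 H
  atom 6: C, bond orders sum to 1 (valence 4) → 3 H
  atom 7: C, bond orders sum to 3 (valence 4) → 1 H
  atom 8: C, bond orders sum to 4 (valence 4) → 0 H
  atom 9: O, bond orders sum to 2 (valence 2) → 0 H
  atom 10: C, bond orders sum to 1 (valence 4) → 3 H
Totals → C:8, H:10, O:2.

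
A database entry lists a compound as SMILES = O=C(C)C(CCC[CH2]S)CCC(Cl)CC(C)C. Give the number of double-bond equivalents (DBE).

Molecular formula: C14H27ClOS.
DoU = (2C + 2 + N − H − X) / 2, where X is the halogen count and O/S are ignored.
    = (2·14 + 2 + 0 − 27 − 1) / 2 = 2 / 2 = 1.

1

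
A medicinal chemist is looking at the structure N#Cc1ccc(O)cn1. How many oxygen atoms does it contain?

1

Scan the SMILES for O atoms (remember two-letter symbols like Cl and Br are single atoms).
Oxygen count: 1.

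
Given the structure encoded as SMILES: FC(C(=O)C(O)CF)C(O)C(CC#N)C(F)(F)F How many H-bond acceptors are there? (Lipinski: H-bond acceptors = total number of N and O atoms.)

4

N atoms: 1; O atoms: 3.
Lipinski HBA = 1 + 3 = 4.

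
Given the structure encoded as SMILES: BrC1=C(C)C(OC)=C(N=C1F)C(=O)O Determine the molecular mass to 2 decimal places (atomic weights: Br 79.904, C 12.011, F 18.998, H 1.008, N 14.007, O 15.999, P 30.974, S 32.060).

First, the molecular formula is C8H7BrFNO3 (counting implicit H from valence).
  Br: 1 × 79.904 = 79.904
  C: 8 × 12.011 = 96.088
  F: 1 × 18.998 = 18.998
  H: 7 × 1.008 = 7.056
  N: 1 × 14.007 = 14.007
  O: 3 × 15.999 = 47.997
Sum: 1×79.904 + 8×12.011 + 1×18.998 + 7×1.008 + 1×14.007 + 3×15.999 = 264.050 → 264.05 g/mol.

264.05 g/mol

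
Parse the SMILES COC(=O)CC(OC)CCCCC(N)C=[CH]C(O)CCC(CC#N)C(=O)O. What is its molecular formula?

C19H32N2O6

Walk through each heavy atom and fill implicit hydrogens from standard valence (C 4, N 3, O 2, S 2, halogen 1):
  atom 1: C, bond orders sum to 1 (valence 4) → 3 H
  atom 2: O, bond orders sum to 2 (valence 2) → 0 H
  atom 3: C, bond orders sum to 4 (valence 4) → 0 H
  atom 4: O, bond orders sum to 2 (valence 2) → 0 H
  atom 5: C, bond orders sum to 2 (valence 4) → 2 H
  atom 6: C, bond orders sum to 3 (valence 4) → 1 H
  atom 7: O, bond orders sum to 2 (valence 2) → 0 H
  atom 8: C, bond orders sum to 1 (valence 4) → 3 H
  atom 9: C, bond orders sum to 2 (valence 4) → 2 H
  atom 10: C, bond orders sum to 2 (valence 4) → 2 H
  atom 11: C, bond orders sum to 2 (valence 4) → 2 H
  atom 12: C, bond orders sum to 2 (valence 4) → 2 H
  atom 13: C, bond orders sum to 3 (valence 4) → 1 H
  atom 14: N, bond orders sum to 1 (valence 3) → 2 H
  atom 15: C, bond orders sum to 3 (valence 4) → 1 H
  atom 16: C with explicit H count 1
  atom 17: C, bond orders sum to 3 (valence 4) → 1 H
  atom 18: O, bond orders sum to 1 (valence 2) → 1 H
  atom 19: C, bond orders sum to 2 (valence 4) → 2 H
  atom 20: C, bond orders sum to 2 (valence 4) → 2 H
  atom 21: C, bond orders sum to 3 (valence 4) → 1 H
  atom 22: C, bond orders sum to 2 (valence 4) → 2 H
  atom 23: C, bond orders sum to 4 (valence 4) → 0 H
  atom 24: N, bond orders sum to 3 (valence 3) → 0 H
  atom 25: C, bond orders sum to 4 (valence 4) → 0 H
  atom 26: O, bond orders sum to 2 (valence 2) → 0 H
  atom 27: O, bond orders sum to 1 (valence 2) → 1 H
Totals → C:19, H:32, N:2, O:6.
In Hill order: C19H32N2O6.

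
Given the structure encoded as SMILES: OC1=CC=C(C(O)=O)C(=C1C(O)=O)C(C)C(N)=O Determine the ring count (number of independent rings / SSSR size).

1

In SMILES, each pair of matching ring-closure digits denotes one ring-closing bond; the number of such bonds equals the number of independent rings.
Ring-closure bonds here: 1.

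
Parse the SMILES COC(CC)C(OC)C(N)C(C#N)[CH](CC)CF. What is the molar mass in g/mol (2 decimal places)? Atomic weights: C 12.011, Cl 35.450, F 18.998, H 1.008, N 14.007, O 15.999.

First, the molecular formula is C13H25FN2O2 (counting implicit H from valence).
  C: 13 × 12.011 = 156.143
  F: 1 × 18.998 = 18.998
  H: 25 × 1.008 = 25.200
  N: 2 × 14.007 = 28.014
  O: 2 × 15.999 = 31.998
Sum: 13×12.011 + 1×18.998 + 25×1.008 + 2×14.007 + 2×15.999 = 260.353 → 260.35 g/mol.

260.35 g/mol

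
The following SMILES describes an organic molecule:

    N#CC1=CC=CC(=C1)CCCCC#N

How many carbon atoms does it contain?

Count every carbon token in the SMILES (each C, including those in ring-closure positions and inside branches).
Carbon count: 12.

12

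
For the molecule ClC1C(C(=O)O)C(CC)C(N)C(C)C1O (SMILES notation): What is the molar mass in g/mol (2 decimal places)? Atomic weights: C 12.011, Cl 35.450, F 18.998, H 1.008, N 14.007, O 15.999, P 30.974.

First, the molecular formula is C10H18ClNO3 (counting implicit H from valence).
  C: 10 × 12.011 = 120.110
  Cl: 1 × 35.450 = 35.450
  H: 18 × 1.008 = 18.144
  N: 1 × 14.007 = 14.007
  O: 3 × 15.999 = 47.997
Sum: 10×12.011 + 1×35.450 + 18×1.008 + 1×14.007 + 3×15.999 = 235.708 → 235.71 g/mol.

235.71 g/mol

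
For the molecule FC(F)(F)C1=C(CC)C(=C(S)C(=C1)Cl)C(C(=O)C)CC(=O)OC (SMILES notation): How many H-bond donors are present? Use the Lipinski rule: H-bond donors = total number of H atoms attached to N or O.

Donors: find every N or O and count the H atoms it carries.
  atom 17 (O): bond orders sum to 2 → 0 H
  atom 21 (O): bond orders sum to 2 → 0 H
  atom 22 (O): bond orders sum to 2 → 0 H
Lipinski HBD = 0.

0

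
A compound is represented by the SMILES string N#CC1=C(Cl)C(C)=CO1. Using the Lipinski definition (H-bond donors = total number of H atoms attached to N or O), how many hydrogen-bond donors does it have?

0

Donors: find every N or O and count the H atoms it carries.
  atom 1 (N): bond orders sum to 3 → 0 H
  atom 9 (O): bond orders sum to 2 → 0 H
Lipinski HBD = 0.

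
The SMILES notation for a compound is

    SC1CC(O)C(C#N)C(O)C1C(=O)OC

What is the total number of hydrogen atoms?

Walk through each heavy atom and fill implicit hydrogens from standard valence (C 4, N 3, O 2, S 2, halogen 1):
  atom 1: S, bond orders sum to 1 (valence 2) → 1 H
  atom 2: C, bond orders sum to 3 (valence 4) → 1 H
  atom 3: C, bond orders sum to 2 (valence 4) → 2 H
  atom 4: C, bond orders sum to 3 (valence 4) → 1 H
  atom 5: O, bond orders sum to 1 (valence 2) → 1 H
  atom 6: C, bond orders sum to 3 (valence 4) → 1 H
  atom 7: C, bond orders sum to 4 (valence 4) → 0 H
  atom 8: N, bond orders sum to 3 (valence 3) → 0 H
  atom 9: C, bond orders sum to 3 (valence 4) → 1 H
  atom 10: O, bond orders sum to 1 (valence 2) → 1 H
  atom 11: C, bond orders sum to 3 (valence 4) → 1 H
  atom 12: C, bond orders sum to 4 (valence 4) → 0 H
  atom 13: O, bond orders sum to 2 (valence 2) → 0 H
  atom 14: O, bond orders sum to 2 (valence 2) → 0 H
  atom 15: C, bond orders sum to 1 (valence 4) → 3 H
Total hydrogens: 13.

13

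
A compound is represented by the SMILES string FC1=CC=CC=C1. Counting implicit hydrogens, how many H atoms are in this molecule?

5

Walk through each heavy atom and fill implicit hydrogens from standard valence (C 4, N 3, O 2, S 2, halogen 1):
  atom 1: F (halogen, monovalent) → 0 H
  atom 2: C, bond orders sum to 4 (valence 4) → 0 H
  atom 3: C, bond orders sum to 3 (valence 4) → 1 H
  atom 4: C, bond orders sum to 3 (valence 4) → 1 H
  atom 5: C, bond orders sum to 3 (valence 4) → 1 H
  atom 6: C, bond orders sum to 3 (valence 4) → 1 H
  atom 7: C, bond orders sum to 3 (valence 4) → 1 H
Total hydrogens: 5.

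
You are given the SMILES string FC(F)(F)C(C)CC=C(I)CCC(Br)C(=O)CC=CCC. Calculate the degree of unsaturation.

Molecular formula: C15H21BrF3IO.
DoU = (2C + 2 + N − H − X) / 2, where X is the halogen count and O/S are ignored.
    = (2·15 + 2 + 0 − 21 − 5) / 2 = 6 / 2 = 3.

3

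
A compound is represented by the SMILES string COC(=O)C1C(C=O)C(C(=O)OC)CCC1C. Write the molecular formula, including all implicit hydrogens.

C12H18O5

Walk through each heavy atom and fill implicit hydrogens from standard valence (C 4, N 3, O 2, S 2, halogen 1):
  atom 1: C, bond orders sum to 1 (valence 4) → 3 H
  atom 2: O, bond orders sum to 2 (valence 2) → 0 H
  atom 3: C, bond orders sum to 4 (valence 4) → 0 H
  atom 4: O, bond orders sum to 2 (valence 2) → 0 H
  atom 5: C, bond orders sum to 3 (valence 4) → 1 H
  atom 6: C, bond orders sum to 3 (valence 4) → 1 H
  atom 7: C, bond orders sum to 3 (valence 4) → 1 H
  atom 8: O, bond orders sum to 2 (valence 2) → 0 H
  atom 9: C, bond orders sum to 3 (valence 4) → 1 H
  atom 10: C, bond orders sum to 4 (valence 4) → 0 H
  atom 11: O, bond orders sum to 2 (valence 2) → 0 H
  atom 12: O, bond orders sum to 2 (valence 2) → 0 H
  atom 13: C, bond orders sum to 1 (valence 4) → 3 H
  atom 14: C, bond orders sum to 2 (valence 4) → 2 H
  atom 15: C, bond orders sum to 2 (valence 4) → 2 H
  atom 16: C, bond orders sum to 3 (valence 4) → 1 H
  atom 17: C, bond orders sum to 1 (valence 4) → 3 H
Totals → C:12, H:18, O:5.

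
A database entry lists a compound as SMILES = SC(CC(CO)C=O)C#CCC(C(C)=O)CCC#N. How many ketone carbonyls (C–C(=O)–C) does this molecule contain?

The ketone motif appears at heavy-atom position 13 in the SMILES.
Other groups present: 1 aldehyde, 1 alkyne, 1 hydroxyl, 1 nitrile, 1 thiol.
Ketone count: 1.

1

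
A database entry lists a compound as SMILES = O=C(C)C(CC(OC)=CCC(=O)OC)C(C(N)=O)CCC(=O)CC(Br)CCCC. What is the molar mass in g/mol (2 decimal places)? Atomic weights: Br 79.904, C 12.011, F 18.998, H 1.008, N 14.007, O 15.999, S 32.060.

476.41 g/mol

First, the molecular formula is C21H34BrNO6 (counting implicit H from valence).
  Br: 1 × 79.904 = 79.904
  C: 21 × 12.011 = 252.231
  H: 34 × 1.008 = 34.272
  N: 1 × 14.007 = 14.007
  O: 6 × 15.999 = 95.994
Sum: 1×79.904 + 21×12.011 + 34×1.008 + 1×14.007 + 6×15.999 = 476.408 → 476.41 g/mol.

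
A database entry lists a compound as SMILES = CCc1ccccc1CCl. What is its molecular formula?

C9H11Cl

Walk through each heavy atom and fill implicit hydrogens from standard valence (C 4, N 3, O 2, S 2, halogen 1); for lowercase aromatic atoms, an aromatic c carries 1 H when it has two neighbours and 0 H with three, and aromatic n carries 0 H:
  atom 1: C, bond orders sum to 1 (valence 4) → 3 H
  atom 2: C, bond orders sum to 2 (valence 4) → 2 H
  atom 3: aromatic c, 3 neighbours → 0 H
  atom 4: aromatic c, 2 neighbours → 1 H
  atom 5: aromatic c, 2 neighbours → 1 H
  atom 6: aromatic c, 2 neighbours → 1 H
  atom 7: aromatic c, 2 neighbours → 1 H
  atom 8: aromatic c, 3 neighbours → 0 H
  atom 9: C, bond orders sum to 2 (valence 4) → 2 H
  atom 10: Cl (halogen, monovalent) → 0 H
Totals → C:9, H:11, Cl:1.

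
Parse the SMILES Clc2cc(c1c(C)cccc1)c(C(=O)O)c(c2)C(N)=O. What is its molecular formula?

C15H12ClNO3

Walk through each heavy atom and fill implicit hydrogens from standard valence (C 4, N 3, O 2, S 2, halogen 1); for lowercase aromatic atoms, an aromatic c carries 1 H when it has two neighbours and 0 H with three, and aromatic n carries 0 H:
  atom 1: Cl (halogen, monovalent) → 0 H
  atom 2: aromatic c, 3 neighbours → 0 H
  atom 3: aromatic c, 2 neighbours → 1 H
  atom 4: aromatic c, 3 neighbours → 0 H
  atom 5: aromatic c, 3 neighbours → 0 H
  atom 6: aromatic c, 3 neighbours → 0 H
  atom 7: C, bond orders sum to 1 (valence 4) → 3 H
  atom 8: aromatic c, 2 neighbours → 1 H
  atom 9: aromatic c, 2 neighbours → 1 H
  atom 10: aromatic c, 2 neighbours → 1 H
  atom 11: aromatic c, 2 neighbours → 1 H
  atom 12: aromatic c, 3 neighbours → 0 H
  atom 13: C, bond orders sum to 4 (valence 4) → 0 H
  atom 14: O, bond orders sum to 2 (valence 2) → 0 H
  atom 15: O, bond orders sum to 1 (valence 2) → 1 H
  atom 16: aromatic c, 3 neighbours → 0 H
  atom 17: aromatic c, 2 neighbours → 1 H
  atom 18: C, bond orders sum to 4 (valence 4) → 0 H
  atom 19: N, bond orders sum to 1 (valence 3) → 2 H
  atom 20: O, bond orders sum to 2 (valence 2) → 0 H
Totals → C:15, H:12, Cl:1, N:1, O:3.
In Hill order: C15H12ClNO3.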